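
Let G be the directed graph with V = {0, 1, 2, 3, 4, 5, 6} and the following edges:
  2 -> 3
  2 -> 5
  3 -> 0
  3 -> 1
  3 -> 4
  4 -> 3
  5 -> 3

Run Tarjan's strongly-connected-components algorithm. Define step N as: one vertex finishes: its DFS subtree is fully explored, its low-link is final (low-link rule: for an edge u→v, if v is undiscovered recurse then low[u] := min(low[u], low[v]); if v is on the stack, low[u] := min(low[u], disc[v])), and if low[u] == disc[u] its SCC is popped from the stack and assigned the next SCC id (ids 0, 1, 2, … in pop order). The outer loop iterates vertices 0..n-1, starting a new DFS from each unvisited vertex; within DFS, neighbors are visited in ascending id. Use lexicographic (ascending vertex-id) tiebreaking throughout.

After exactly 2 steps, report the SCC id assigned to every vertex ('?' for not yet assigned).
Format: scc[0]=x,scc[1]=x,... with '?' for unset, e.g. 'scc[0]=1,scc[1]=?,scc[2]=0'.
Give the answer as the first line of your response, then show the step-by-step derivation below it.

scc[0]=0,scc[1]=1,scc[2]=?,scc[3]=?,scc[4]=?,scc[5]=?,scc[6]=?

step 1: low=(low[0]=0,low[1]=?,low[2]=?,low[3]=?,low[4]=?,low[5]=?,low[6]=?); scc=(scc[0]=0,scc[1]=?,scc[2]=?,scc[3]=?,scc[4]=?,scc[5]=?,scc[6]=?)
step 2: low=(low[0]=0,low[1]=1,low[2]=?,low[3]=?,low[4]=?,low[5]=?,low[6]=?); scc=(scc[0]=0,scc[1]=1,scc[2]=?,scc[3]=?,scc[4]=?,scc[5]=?,scc[6]=?)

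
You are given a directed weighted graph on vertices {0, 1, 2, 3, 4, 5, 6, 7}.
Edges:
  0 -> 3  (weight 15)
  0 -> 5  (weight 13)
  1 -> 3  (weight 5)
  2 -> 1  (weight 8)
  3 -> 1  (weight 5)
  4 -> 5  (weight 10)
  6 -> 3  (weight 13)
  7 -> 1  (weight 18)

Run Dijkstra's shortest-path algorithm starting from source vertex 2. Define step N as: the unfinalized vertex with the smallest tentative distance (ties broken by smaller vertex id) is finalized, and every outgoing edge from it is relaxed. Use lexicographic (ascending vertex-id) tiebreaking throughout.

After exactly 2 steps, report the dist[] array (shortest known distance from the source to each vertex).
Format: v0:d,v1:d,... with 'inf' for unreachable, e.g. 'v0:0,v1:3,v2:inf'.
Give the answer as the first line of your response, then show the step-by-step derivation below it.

v0:inf,v1:8,v2:0,v3:13,v4:inf,v5:inf,v6:inf,v7:inf

step 1: dist = v0:inf,v1:8,v2:0,v3:inf,v4:inf,v5:inf,v6:inf,v7:inf
step 2: dist = v0:inf,v1:8,v2:0,v3:13,v4:inf,v5:inf,v6:inf,v7:inf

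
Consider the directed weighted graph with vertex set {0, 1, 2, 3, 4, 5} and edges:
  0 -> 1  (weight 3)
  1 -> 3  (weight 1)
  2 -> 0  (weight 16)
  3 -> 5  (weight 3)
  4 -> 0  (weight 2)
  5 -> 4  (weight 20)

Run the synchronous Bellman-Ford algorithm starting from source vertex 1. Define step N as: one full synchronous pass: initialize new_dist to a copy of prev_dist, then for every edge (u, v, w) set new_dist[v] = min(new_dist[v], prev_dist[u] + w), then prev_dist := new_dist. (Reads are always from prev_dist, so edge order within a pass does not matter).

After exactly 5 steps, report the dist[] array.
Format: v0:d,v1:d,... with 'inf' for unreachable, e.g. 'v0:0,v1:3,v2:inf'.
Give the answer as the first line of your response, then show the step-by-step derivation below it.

v0:26,v1:0,v2:inf,v3:1,v4:24,v5:4

step 1: dist = v0:inf,v1:0,v2:inf,v3:1,v4:inf,v5:inf
step 2: dist = v0:inf,v1:0,v2:inf,v3:1,v4:inf,v5:4
step 3: dist = v0:inf,v1:0,v2:inf,v3:1,v4:24,v5:4
step 4: dist = v0:26,v1:0,v2:inf,v3:1,v4:24,v5:4
step 5: dist = v0:26,v1:0,v2:inf,v3:1,v4:24,v5:4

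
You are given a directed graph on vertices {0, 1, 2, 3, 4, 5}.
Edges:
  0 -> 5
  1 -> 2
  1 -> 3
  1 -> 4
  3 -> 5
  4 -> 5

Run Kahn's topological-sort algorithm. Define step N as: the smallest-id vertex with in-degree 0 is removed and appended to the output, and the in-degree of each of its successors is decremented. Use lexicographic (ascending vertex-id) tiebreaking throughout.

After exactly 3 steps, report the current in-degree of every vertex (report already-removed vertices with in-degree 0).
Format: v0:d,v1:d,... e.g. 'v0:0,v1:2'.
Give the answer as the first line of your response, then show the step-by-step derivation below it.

v0:0,v1:0,v2:0,v3:0,v4:0,v5:2

step 1: output 0; order=[0]; indeg=(0,0,1,1,1,2)
step 2: output 1; order=[0,1]; indeg=(0,0,0,0,0,2)
step 3: output 2; order=[0,1,2]; indeg=(0,0,0,0,0,2)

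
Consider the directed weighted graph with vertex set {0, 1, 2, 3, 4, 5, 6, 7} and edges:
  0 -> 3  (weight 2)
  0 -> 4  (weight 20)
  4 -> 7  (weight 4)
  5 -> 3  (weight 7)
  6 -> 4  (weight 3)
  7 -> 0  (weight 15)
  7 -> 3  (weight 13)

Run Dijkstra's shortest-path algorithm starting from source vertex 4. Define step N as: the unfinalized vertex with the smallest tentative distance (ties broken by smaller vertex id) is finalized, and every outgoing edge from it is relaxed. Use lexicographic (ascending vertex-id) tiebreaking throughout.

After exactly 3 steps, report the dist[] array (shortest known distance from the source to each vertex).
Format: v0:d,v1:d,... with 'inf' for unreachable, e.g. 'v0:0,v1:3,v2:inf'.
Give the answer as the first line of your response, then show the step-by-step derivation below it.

v0:19,v1:inf,v2:inf,v3:17,v4:0,v5:inf,v6:inf,v7:4

step 1: dist = v0:inf,v1:inf,v2:inf,v3:inf,v4:0,v5:inf,v6:inf,v7:4
step 2: dist = v0:19,v1:inf,v2:inf,v3:17,v4:0,v5:inf,v6:inf,v7:4
step 3: dist = v0:19,v1:inf,v2:inf,v3:17,v4:0,v5:inf,v6:inf,v7:4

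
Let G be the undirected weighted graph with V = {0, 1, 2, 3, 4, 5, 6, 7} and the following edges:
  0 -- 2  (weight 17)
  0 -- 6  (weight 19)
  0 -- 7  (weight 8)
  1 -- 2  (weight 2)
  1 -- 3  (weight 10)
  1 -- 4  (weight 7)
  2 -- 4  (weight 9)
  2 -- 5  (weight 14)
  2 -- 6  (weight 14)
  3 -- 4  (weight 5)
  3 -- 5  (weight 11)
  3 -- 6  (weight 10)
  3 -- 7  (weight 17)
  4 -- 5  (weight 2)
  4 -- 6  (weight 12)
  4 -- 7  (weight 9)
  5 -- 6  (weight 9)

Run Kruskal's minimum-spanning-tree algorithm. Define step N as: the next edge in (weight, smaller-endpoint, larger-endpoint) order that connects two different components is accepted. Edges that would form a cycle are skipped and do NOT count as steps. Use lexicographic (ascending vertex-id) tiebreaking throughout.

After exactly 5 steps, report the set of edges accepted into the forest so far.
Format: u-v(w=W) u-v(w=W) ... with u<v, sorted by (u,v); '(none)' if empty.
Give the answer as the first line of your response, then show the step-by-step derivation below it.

0-7(w=8) 1-2(w=2) 1-4(w=7) 3-4(w=5) 4-5(w=2)

step 1: add edge 1-2 (w=2); MST = {1-2(w=2)}
step 2: add edge 4-5 (w=2); MST = {1-2(w=2) 4-5(w=2)}
step 3: add edge 3-4 (w=5); MST = {1-2(w=2) 3-4(w=5) 4-5(w=2)}
step 4: add edge 1-4 (w=7); MST = {1-2(w=2) 1-4(w=7) 3-4(w=5) 4-5(w=2)}
step 5: add edge 0-7 (w=8); MST = {0-7(w=8) 1-2(w=2) 1-4(w=7) 3-4(w=5) 4-5(w=2)}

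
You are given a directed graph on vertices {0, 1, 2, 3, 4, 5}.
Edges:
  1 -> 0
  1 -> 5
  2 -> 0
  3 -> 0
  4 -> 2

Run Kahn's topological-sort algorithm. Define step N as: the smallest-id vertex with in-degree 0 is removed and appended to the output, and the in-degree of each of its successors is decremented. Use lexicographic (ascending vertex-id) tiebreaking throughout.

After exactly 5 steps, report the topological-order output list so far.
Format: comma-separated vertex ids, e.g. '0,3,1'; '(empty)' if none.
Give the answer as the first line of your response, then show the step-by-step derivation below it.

1,3,4,2,0

step 1: output 1; order=[1]; indeg=(2,0,1,0,0,0)
step 2: output 3; order=[1,3]; indeg=(1,0,1,0,0,0)
step 3: output 4; order=[1,3,4]; indeg=(1,0,0,0,0,0)
step 4: output 2; order=[1,3,4,2]; indeg=(0,0,0,0,0,0)
step 5: output 0; order=[1,3,4,2,0]; indeg=(0,0,0,0,0,0)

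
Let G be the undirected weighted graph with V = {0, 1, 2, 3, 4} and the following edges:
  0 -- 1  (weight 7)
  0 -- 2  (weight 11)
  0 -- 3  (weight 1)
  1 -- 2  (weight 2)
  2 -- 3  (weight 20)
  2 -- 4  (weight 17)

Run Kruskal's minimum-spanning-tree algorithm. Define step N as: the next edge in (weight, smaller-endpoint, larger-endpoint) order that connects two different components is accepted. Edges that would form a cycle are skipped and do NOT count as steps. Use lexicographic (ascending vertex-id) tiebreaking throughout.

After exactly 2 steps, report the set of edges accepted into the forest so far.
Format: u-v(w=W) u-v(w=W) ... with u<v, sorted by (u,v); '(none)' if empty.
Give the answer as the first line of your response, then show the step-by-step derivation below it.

0-3(w=1) 1-2(w=2)

step 1: add edge 0-3 (w=1); MST = {0-3(w=1)}
step 2: add edge 1-2 (w=2); MST = {0-3(w=1) 1-2(w=2)}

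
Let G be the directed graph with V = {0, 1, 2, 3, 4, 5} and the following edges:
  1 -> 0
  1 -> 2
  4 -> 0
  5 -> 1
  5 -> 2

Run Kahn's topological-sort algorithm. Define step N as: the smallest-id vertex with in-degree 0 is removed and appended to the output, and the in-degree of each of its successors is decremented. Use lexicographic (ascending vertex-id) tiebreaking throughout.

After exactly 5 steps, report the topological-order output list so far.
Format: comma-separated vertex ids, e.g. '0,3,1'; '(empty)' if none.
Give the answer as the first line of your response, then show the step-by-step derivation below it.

3,4,5,1,0

step 1: output 3; order=[3]; indeg=(2,1,2,0,0,0)
step 2: output 4; order=[3,4]; indeg=(1,1,2,0,0,0)
step 3: output 5; order=[3,4,5]; indeg=(1,0,1,0,0,0)
step 4: output 1; order=[3,4,5,1]; indeg=(0,0,0,0,0,0)
step 5: output 0; order=[3,4,5,1,0]; indeg=(0,0,0,0,0,0)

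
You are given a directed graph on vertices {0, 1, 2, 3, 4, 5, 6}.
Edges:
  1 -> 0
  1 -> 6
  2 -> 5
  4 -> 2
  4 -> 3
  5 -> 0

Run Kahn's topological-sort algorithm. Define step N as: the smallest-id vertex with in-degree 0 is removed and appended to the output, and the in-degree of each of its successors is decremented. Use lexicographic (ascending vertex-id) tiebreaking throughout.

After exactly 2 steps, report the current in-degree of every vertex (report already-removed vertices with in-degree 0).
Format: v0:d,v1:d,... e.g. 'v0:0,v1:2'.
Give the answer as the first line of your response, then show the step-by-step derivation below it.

v0:1,v1:0,v2:0,v3:0,v4:0,v5:1,v6:0

step 1: output 1; order=[1]; indeg=(1,0,1,1,0,1,0)
step 2: output 4; order=[1,4]; indeg=(1,0,0,0,0,1,0)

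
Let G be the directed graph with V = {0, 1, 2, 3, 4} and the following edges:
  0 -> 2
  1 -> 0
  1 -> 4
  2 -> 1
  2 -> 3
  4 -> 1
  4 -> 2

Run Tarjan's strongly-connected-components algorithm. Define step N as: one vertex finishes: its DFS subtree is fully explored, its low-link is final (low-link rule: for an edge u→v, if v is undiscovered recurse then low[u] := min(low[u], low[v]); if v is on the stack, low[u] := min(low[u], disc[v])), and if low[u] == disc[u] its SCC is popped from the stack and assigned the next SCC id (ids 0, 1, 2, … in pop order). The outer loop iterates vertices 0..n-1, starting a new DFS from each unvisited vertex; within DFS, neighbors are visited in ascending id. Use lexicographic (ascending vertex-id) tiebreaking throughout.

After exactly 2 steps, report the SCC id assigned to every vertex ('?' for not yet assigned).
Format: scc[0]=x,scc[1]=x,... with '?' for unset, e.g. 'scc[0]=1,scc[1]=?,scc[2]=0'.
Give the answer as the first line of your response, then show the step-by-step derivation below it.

scc[0]=?,scc[1]=?,scc[2]=?,scc[3]=?,scc[4]=?

step 1: low=(low[0]=0,low[1]=0,low[2]=1,low[3]=?,low[4]=1); scc=(scc[0]=?,scc[1]=?,scc[2]=?,scc[3]=?,scc[4]=?)
step 2: low=(low[0]=0,low[1]=0,low[2]=1,low[3]=?,low[4]=1); scc=(scc[0]=?,scc[1]=?,scc[2]=?,scc[3]=?,scc[4]=?)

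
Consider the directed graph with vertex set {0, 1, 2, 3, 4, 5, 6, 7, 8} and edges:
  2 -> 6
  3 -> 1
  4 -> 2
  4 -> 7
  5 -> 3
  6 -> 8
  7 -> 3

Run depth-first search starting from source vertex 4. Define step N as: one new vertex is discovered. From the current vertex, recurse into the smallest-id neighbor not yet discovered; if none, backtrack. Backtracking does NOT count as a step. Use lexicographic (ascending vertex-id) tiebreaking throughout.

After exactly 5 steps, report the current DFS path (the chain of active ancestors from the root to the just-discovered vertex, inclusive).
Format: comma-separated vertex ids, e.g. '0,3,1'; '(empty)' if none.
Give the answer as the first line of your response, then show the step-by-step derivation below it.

4,7

step 1: discover 4; path=4; order=4
step 2: discover 2; path=4>2; order=4,2
step 3: discover 6; path=4>2>6; order=4,2,6
step 4: discover 8; path=4>2>6>8; order=4,2,6,8
step 5: discover 7; path=4>7; order=4,2,6,8,7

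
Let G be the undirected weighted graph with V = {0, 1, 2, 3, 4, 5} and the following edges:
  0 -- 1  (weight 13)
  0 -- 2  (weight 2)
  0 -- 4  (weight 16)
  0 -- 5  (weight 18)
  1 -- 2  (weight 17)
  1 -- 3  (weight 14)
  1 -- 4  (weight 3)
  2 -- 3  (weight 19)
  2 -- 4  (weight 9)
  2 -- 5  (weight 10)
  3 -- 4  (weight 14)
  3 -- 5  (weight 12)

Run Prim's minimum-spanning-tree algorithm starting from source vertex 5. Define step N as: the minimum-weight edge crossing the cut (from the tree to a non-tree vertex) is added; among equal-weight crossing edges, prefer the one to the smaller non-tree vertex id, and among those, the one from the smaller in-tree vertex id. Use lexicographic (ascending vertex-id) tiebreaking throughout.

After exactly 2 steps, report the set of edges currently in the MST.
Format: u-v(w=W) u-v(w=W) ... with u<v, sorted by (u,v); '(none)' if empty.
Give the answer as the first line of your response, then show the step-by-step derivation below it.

0-2(w=2) 2-5(w=10)

step 1: add edge 2-5 (w=10); MST = {2-5(w=10)}
step 2: add edge 0-2 (w=2); MST = {0-2(w=2) 2-5(w=10)}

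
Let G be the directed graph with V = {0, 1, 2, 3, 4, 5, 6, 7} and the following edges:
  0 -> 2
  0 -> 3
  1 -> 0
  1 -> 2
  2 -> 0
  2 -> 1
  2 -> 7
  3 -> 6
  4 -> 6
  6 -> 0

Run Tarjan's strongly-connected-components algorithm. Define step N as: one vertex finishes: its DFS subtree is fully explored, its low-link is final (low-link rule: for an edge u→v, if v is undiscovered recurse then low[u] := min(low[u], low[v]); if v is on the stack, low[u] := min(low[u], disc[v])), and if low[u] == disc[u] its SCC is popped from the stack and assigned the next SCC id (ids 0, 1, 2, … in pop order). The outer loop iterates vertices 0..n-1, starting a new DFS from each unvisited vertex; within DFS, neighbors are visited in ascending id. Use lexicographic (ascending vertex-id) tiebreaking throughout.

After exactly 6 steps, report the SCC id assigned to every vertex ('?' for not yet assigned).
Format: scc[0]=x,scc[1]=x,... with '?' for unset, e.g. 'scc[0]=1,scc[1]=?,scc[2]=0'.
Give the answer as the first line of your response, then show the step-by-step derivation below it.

scc[0]=1,scc[1]=1,scc[2]=1,scc[3]=1,scc[4]=?,scc[5]=?,scc[6]=1,scc[7]=0

step 1: low=(low[0]=0,low[1]=0,low[2]=0,low[3]=?,low[4]=?,low[5]=?,low[6]=?,low[7]=?); scc=(scc[0]=?,scc[1]=?,scc[2]=?,scc[3]=?,scc[4]=?,scc[5]=?,scc[6]=?,scc[7]=?)
step 2: low=(low[0]=0,low[1]=0,low[2]=0,low[3]=?,low[4]=?,low[5]=?,low[6]=?,low[7]=3); scc=(scc[0]=?,scc[1]=?,scc[2]=?,scc[3]=?,scc[4]=?,scc[5]=?,scc[6]=?,scc[7]=0)
step 3: low=(low[0]=0,low[1]=0,low[2]=0,low[3]=?,low[4]=?,low[5]=?,low[6]=?,low[7]=3); scc=(scc[0]=?,scc[1]=?,scc[2]=?,scc[3]=?,scc[4]=?,scc[5]=?,scc[6]=?,scc[7]=0)
step 4: low=(low[0]=0,low[1]=0,low[2]=0,low[3]=4,low[4]=?,low[5]=?,low[6]=0,low[7]=3); scc=(scc[0]=?,scc[1]=?,scc[2]=?,scc[3]=?,scc[4]=?,scc[5]=?,scc[6]=?,scc[7]=0)
step 5: low=(low[0]=0,low[1]=0,low[2]=0,low[3]=0,low[4]=?,low[5]=?,low[6]=0,low[7]=3); scc=(scc[0]=?,scc[1]=?,scc[2]=?,scc[3]=?,scc[4]=?,scc[5]=?,scc[6]=?,scc[7]=0)
step 6: low=(low[0]=0,low[1]=0,low[2]=0,low[3]=0,low[4]=?,low[5]=?,low[6]=0,low[7]=3); scc=(scc[0]=1,scc[1]=1,scc[2]=1,scc[3]=1,scc[4]=?,scc[5]=?,scc[6]=1,scc[7]=0)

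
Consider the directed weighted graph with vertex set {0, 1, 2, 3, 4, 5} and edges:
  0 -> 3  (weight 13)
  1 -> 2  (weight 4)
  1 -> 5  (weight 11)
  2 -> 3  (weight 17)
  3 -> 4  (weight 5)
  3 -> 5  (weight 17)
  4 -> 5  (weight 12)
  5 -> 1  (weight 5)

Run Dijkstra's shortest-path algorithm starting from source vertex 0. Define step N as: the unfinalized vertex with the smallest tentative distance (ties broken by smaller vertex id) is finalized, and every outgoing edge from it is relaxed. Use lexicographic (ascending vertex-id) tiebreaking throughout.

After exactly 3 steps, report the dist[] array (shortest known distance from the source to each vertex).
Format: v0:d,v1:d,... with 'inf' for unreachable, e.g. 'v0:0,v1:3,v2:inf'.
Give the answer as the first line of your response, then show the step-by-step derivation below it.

v0:0,v1:inf,v2:inf,v3:13,v4:18,v5:30

step 1: dist = v0:0,v1:inf,v2:inf,v3:13,v4:inf,v5:inf
step 2: dist = v0:0,v1:inf,v2:inf,v3:13,v4:18,v5:30
step 3: dist = v0:0,v1:inf,v2:inf,v3:13,v4:18,v5:30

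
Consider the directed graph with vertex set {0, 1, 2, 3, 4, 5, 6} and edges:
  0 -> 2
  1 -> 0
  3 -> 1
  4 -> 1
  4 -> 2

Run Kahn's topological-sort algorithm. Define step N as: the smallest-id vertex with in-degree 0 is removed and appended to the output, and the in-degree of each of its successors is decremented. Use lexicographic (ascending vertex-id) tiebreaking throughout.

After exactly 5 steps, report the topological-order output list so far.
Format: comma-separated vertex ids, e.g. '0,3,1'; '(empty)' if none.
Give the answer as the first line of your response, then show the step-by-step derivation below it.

3,4,1,0,2

step 1: output 3; order=[3]; indeg=(1,1,2,0,0,0,0)
step 2: output 4; order=[3,4]; indeg=(1,0,1,0,0,0,0)
step 3: output 1; order=[3,4,1]; indeg=(0,0,1,0,0,0,0)
step 4: output 0; order=[3,4,1,0]; indeg=(0,0,0,0,0,0,0)
step 5: output 2; order=[3,4,1,0,2]; indeg=(0,0,0,0,0,0,0)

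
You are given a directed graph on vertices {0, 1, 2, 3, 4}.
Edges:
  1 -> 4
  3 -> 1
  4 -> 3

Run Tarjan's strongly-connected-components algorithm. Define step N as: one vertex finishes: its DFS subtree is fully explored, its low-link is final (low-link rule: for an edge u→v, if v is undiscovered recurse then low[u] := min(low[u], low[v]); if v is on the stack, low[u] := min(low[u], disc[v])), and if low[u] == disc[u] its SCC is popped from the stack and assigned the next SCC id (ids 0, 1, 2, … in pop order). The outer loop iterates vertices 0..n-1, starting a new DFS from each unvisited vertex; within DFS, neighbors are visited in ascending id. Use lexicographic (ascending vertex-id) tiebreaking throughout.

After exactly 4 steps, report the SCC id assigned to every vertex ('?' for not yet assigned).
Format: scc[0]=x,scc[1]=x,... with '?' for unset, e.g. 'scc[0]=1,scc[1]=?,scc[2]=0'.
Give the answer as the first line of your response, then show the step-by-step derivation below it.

scc[0]=0,scc[1]=1,scc[2]=?,scc[3]=1,scc[4]=1

step 1: low=(low[0]=0,low[1]=?,low[2]=?,low[3]=?,low[4]=?); scc=(scc[0]=0,scc[1]=?,scc[2]=?,scc[3]=?,scc[4]=?)
step 2: low=(low[0]=0,low[1]=1,low[2]=?,low[3]=1,low[4]=2); scc=(scc[0]=0,scc[1]=?,scc[2]=?,scc[3]=?,scc[4]=?)
step 3: low=(low[0]=0,low[1]=1,low[2]=?,low[3]=1,low[4]=1); scc=(scc[0]=0,scc[1]=?,scc[2]=?,scc[3]=?,scc[4]=?)
step 4: low=(low[0]=0,low[1]=1,low[2]=?,low[3]=1,low[4]=1); scc=(scc[0]=0,scc[1]=1,scc[2]=?,scc[3]=1,scc[4]=1)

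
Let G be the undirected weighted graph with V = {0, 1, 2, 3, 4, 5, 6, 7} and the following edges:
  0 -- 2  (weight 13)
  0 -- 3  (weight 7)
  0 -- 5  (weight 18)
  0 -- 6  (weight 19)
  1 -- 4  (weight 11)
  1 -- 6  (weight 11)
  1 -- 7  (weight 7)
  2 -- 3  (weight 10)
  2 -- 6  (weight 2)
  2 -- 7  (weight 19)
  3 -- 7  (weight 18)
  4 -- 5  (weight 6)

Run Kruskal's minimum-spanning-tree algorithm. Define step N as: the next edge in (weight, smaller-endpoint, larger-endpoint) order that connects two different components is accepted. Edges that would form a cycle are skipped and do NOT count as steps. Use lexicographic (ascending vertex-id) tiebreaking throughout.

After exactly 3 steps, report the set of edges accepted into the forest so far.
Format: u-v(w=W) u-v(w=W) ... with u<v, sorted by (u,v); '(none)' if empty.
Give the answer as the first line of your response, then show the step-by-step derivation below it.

0-3(w=7) 2-6(w=2) 4-5(w=6)

step 1: add edge 2-6 (w=2); MST = {2-6(w=2)}
step 2: add edge 4-5 (w=6); MST = {2-6(w=2) 4-5(w=6)}
step 3: add edge 0-3 (w=7); MST = {0-3(w=7) 2-6(w=2) 4-5(w=6)}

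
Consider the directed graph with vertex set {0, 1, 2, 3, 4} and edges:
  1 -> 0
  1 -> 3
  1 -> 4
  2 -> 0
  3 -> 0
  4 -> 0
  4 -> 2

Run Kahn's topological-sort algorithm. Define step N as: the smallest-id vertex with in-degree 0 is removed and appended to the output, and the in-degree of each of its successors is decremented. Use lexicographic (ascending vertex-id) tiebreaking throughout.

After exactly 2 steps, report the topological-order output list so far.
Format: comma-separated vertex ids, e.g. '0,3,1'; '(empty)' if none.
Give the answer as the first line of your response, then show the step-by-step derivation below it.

1,3

step 1: output 1; order=[1]; indeg=(3,0,1,0,0)
step 2: output 3; order=[1,3]; indeg=(2,0,1,0,0)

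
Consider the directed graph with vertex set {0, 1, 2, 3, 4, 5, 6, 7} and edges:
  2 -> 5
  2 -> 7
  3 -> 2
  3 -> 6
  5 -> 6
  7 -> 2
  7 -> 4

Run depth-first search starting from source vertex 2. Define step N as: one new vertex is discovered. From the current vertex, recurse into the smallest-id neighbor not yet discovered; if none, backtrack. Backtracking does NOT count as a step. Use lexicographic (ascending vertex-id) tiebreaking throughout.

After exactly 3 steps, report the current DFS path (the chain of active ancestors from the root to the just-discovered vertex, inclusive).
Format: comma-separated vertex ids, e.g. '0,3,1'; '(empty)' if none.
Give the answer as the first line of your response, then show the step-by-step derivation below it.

2,5,6

step 1: discover 2; path=2; order=2
step 2: discover 5; path=2>5; order=2,5
step 3: discover 6; path=2>5>6; order=2,5,6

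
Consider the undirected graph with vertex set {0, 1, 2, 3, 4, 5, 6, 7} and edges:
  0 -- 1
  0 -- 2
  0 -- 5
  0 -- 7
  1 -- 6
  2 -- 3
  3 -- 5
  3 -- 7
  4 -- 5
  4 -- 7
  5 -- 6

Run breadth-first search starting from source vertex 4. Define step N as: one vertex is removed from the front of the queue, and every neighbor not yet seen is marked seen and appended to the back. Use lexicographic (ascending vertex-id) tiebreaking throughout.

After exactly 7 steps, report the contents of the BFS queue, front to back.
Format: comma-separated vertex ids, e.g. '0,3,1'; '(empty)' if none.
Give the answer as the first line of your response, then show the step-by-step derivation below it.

2

step 1: dequeue 4; queue=[5,7]; order=4
step 2: dequeue 5; queue=[7,0,3,6]; order=4,5
step 3: dequeue 7; queue=[0,3,6]; order=4,5,7
step 4: dequeue 0; queue=[3,6,1,2]; order=4,5,7,0
step 5: dequeue 3; queue=[6,1,2]; order=4,5,7,0,3
step 6: dequeue 6; queue=[1,2]; order=4,5,7,0,3,6
step 7: dequeue 1; queue=[2]; order=4,5,7,0,3,6,1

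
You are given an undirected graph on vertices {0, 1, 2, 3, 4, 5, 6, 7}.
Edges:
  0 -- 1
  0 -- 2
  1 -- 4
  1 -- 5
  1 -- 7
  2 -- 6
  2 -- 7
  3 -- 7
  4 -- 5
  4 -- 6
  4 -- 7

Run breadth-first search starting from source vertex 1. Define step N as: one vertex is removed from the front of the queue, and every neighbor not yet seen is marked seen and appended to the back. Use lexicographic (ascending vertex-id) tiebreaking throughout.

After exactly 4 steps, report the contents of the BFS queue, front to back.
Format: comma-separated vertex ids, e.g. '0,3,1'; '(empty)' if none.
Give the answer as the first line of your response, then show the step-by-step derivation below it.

7,2,6

step 1: dequeue 1; queue=[0,4,5,7]; order=1
step 2: dequeue 0; queue=[4,5,7,2]; order=1,0
step 3: dequeue 4; queue=[5,7,2,6]; order=1,0,4
step 4: dequeue 5; queue=[7,2,6]; order=1,0,4,5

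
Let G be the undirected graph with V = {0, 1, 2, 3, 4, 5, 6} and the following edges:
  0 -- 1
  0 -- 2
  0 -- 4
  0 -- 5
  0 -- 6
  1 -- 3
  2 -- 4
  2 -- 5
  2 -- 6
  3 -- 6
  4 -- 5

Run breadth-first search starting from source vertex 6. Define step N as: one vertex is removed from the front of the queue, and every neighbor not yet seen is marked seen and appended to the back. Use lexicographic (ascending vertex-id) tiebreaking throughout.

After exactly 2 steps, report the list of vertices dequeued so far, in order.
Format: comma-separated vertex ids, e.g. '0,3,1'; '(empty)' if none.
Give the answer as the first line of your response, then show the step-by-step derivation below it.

6,0

step 1: dequeue 6; queue=[0,2,3]; order=6
step 2: dequeue 0; queue=[2,3,1,4,5]; order=6,0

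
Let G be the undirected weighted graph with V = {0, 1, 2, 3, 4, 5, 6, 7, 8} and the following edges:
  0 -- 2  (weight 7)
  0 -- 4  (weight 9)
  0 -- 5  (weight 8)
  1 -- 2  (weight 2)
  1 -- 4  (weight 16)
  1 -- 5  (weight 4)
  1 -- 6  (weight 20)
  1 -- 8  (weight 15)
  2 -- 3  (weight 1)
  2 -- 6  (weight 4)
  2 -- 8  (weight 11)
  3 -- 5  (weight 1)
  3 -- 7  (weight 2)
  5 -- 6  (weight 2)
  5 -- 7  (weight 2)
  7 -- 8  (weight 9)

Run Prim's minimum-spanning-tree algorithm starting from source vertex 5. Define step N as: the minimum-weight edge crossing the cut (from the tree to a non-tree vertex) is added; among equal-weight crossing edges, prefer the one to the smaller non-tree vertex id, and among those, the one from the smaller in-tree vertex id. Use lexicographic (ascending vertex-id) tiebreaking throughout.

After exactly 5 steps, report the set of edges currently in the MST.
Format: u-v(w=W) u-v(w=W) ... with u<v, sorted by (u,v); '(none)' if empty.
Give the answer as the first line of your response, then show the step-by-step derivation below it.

1-2(w=2) 2-3(w=1) 3-5(w=1) 3-7(w=2) 5-6(w=2)

step 1: add edge 3-5 (w=1); MST = {3-5(w=1)}
step 2: add edge 2-3 (w=1); MST = {2-3(w=1) 3-5(w=1)}
step 3: add edge 1-2 (w=2); MST = {1-2(w=2) 2-3(w=1) 3-5(w=1)}
step 4: add edge 5-6 (w=2); MST = {1-2(w=2) 2-3(w=1) 3-5(w=1) 5-6(w=2)}
step 5: add edge 3-7 (w=2); MST = {1-2(w=2) 2-3(w=1) 3-5(w=1) 3-7(w=2) 5-6(w=2)}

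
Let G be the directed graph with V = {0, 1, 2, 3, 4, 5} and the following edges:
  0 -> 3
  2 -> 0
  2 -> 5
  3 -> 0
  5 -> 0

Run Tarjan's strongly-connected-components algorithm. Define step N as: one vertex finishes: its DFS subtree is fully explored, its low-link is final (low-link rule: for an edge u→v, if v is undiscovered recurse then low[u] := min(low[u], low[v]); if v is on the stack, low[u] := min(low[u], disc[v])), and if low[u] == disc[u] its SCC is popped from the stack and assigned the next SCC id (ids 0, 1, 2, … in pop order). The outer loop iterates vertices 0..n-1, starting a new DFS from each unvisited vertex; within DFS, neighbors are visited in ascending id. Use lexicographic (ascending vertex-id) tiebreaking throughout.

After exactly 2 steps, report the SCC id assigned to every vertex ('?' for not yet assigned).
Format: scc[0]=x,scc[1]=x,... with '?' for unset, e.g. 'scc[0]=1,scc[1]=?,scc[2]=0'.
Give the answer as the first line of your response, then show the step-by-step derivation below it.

scc[0]=0,scc[1]=?,scc[2]=?,scc[3]=0,scc[4]=?,scc[5]=?

step 1: low=(low[0]=0,low[1]=?,low[2]=?,low[3]=0,low[4]=?,low[5]=?); scc=(scc[0]=?,scc[1]=?,scc[2]=?,scc[3]=?,scc[4]=?,scc[5]=?)
step 2: low=(low[0]=0,low[1]=?,low[2]=?,low[3]=0,low[4]=?,low[5]=?); scc=(scc[0]=0,scc[1]=?,scc[2]=?,scc[3]=0,scc[4]=?,scc[5]=?)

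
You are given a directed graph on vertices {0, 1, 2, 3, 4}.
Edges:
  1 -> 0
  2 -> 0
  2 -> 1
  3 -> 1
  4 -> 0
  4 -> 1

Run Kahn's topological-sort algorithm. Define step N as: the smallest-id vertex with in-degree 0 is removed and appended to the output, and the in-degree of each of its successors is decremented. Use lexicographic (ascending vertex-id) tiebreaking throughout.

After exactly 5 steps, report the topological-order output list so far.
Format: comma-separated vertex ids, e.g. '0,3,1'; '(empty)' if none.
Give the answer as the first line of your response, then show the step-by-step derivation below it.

2,3,4,1,0

step 1: output 2; order=[2]; indeg=(2,2,0,0,0)
step 2: output 3; order=[2,3]; indeg=(2,1,0,0,0)
step 3: output 4; order=[2,3,4]; indeg=(1,0,0,0,0)
step 4: output 1; order=[2,3,4,1]; indeg=(0,0,0,0,0)
step 5: output 0; order=[2,3,4,1,0]; indeg=(0,0,0,0,0)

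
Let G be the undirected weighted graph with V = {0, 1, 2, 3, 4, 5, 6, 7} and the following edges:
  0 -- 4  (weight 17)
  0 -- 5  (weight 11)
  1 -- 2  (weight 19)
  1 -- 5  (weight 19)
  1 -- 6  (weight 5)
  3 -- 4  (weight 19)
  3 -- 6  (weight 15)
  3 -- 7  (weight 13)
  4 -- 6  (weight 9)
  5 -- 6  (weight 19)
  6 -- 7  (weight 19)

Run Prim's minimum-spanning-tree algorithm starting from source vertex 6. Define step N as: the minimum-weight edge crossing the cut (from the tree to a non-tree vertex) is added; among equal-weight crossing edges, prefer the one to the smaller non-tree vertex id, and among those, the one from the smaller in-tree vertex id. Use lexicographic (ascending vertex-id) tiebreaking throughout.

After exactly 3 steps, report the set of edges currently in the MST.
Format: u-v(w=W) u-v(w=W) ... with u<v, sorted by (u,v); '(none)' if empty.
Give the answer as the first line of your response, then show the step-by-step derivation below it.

1-6(w=5) 3-6(w=15) 4-6(w=9)

step 1: add edge 1-6 (w=5); MST = {1-6(w=5)}
step 2: add edge 4-6 (w=9); MST = {1-6(w=5) 4-6(w=9)}
step 3: add edge 3-6 (w=15); MST = {1-6(w=5) 3-6(w=15) 4-6(w=9)}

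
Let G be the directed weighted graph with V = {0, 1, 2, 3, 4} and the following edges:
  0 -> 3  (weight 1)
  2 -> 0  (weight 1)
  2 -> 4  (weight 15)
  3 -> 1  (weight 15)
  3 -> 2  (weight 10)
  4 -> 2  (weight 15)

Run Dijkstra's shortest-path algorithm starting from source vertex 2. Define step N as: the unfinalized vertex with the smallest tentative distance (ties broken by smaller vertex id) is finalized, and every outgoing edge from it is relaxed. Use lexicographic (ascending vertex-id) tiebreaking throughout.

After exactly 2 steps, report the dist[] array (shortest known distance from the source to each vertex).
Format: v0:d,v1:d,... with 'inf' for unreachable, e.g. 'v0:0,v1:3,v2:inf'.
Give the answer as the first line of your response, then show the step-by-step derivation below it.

v0:1,v1:inf,v2:0,v3:2,v4:15

step 1: dist = v0:1,v1:inf,v2:0,v3:inf,v4:15
step 2: dist = v0:1,v1:inf,v2:0,v3:2,v4:15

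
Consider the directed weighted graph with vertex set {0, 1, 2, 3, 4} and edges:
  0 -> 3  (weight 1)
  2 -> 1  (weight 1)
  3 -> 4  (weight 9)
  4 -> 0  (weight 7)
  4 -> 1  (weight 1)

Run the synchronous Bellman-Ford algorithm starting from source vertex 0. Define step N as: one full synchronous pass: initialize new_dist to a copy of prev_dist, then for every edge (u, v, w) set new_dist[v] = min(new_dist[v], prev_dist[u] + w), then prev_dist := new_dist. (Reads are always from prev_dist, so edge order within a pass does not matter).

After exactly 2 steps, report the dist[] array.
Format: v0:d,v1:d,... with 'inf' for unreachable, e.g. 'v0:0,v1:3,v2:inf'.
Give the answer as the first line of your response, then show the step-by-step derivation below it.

v0:0,v1:inf,v2:inf,v3:1,v4:10

step 1: dist = v0:0,v1:inf,v2:inf,v3:1,v4:inf
step 2: dist = v0:0,v1:inf,v2:inf,v3:1,v4:10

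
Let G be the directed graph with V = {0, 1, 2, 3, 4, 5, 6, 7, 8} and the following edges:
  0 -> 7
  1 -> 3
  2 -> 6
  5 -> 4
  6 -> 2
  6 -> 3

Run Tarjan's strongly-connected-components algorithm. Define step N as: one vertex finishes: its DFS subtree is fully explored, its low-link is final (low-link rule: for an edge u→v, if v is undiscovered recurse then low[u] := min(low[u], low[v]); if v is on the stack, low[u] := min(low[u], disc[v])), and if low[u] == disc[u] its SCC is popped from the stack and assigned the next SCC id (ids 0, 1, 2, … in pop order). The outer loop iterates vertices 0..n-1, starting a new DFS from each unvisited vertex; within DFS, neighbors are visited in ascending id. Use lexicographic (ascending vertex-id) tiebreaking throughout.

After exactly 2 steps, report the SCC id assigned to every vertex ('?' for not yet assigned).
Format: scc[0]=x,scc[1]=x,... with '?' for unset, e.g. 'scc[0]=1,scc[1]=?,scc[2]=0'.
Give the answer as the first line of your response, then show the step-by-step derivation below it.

scc[0]=1,scc[1]=?,scc[2]=?,scc[3]=?,scc[4]=?,scc[5]=?,scc[6]=?,scc[7]=0,scc[8]=?

step 1: low=(low[0]=0,low[1]=?,low[2]=?,low[3]=?,low[4]=?,low[5]=?,low[6]=?,low[7]=1,low[8]=?); scc=(scc[0]=?,scc[1]=?,scc[2]=?,scc[3]=?,scc[4]=?,scc[5]=?,scc[6]=?,scc[7]=0,scc[8]=?)
step 2: low=(low[0]=0,low[1]=?,low[2]=?,low[3]=?,low[4]=?,low[5]=?,low[6]=?,low[7]=1,low[8]=?); scc=(scc[0]=1,scc[1]=?,scc[2]=?,scc[3]=?,scc[4]=?,scc[5]=?,scc[6]=?,scc[7]=0,scc[8]=?)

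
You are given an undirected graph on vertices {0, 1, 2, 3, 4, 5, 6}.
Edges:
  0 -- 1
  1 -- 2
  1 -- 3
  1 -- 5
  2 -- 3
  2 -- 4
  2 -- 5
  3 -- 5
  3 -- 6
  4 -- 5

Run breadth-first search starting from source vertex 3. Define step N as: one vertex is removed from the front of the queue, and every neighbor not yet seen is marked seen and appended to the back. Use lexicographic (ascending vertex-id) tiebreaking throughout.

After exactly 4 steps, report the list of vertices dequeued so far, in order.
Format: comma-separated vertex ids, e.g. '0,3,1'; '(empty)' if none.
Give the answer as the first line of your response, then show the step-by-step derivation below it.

3,1,2,5

step 1: dequeue 3; queue=[1,2,5,6]; order=3
step 2: dequeue 1; queue=[2,5,6,0]; order=3,1
step 3: dequeue 2; queue=[5,6,0,4]; order=3,1,2
step 4: dequeue 5; queue=[6,0,4]; order=3,1,2,5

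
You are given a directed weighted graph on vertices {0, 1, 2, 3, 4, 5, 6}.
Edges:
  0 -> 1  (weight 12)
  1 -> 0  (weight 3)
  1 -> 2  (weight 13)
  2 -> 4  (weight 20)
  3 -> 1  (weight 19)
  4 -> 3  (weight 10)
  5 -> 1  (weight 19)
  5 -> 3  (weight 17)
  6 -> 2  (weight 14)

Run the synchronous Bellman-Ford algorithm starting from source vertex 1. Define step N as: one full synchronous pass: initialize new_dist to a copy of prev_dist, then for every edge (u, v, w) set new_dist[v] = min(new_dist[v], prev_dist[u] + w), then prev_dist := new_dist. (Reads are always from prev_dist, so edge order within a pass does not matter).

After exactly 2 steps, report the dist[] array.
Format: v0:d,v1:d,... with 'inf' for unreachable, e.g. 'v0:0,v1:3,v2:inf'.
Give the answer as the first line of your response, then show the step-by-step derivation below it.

v0:3,v1:0,v2:13,v3:inf,v4:33,v5:inf,v6:inf

step 1: dist = v0:3,v1:0,v2:13,v3:inf,v4:inf,v5:inf,v6:inf
step 2: dist = v0:3,v1:0,v2:13,v3:inf,v4:33,v5:inf,v6:inf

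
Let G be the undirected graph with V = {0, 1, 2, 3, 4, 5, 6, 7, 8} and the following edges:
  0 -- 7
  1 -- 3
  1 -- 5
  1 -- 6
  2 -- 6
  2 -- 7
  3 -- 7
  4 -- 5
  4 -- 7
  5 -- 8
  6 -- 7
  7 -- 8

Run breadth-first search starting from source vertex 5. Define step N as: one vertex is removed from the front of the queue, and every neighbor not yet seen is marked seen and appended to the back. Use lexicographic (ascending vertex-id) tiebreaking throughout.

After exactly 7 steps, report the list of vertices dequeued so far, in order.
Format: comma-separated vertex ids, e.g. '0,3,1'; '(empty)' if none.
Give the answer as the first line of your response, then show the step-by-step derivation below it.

5,1,4,8,3,6,7

step 1: dequeue 5; queue=[1,4,8]; order=5
step 2: dequeue 1; queue=[4,8,3,6]; order=5,1
step 3: dequeue 4; queue=[8,3,6,7]; order=5,1,4
step 4: dequeue 8; queue=[3,6,7]; order=5,1,4,8
step 5: dequeue 3; queue=[6,7]; order=5,1,4,8,3
step 6: dequeue 6; queue=[7,2]; order=5,1,4,8,3,6
step 7: dequeue 7; queue=[2,0]; order=5,1,4,8,3,6,7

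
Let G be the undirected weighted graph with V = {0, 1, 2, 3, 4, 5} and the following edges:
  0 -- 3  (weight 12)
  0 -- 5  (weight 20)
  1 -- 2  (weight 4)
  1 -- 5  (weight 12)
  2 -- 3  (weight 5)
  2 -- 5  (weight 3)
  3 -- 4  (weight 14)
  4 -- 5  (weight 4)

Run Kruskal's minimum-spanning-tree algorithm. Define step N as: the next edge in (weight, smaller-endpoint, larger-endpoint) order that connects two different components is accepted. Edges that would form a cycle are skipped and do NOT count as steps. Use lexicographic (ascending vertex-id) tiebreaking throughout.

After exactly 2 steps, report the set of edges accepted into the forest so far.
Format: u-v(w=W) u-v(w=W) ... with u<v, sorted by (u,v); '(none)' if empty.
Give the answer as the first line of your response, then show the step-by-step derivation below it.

1-2(w=4) 2-5(w=3)

step 1: add edge 2-5 (w=3); MST = {2-5(w=3)}
step 2: add edge 1-2 (w=4); MST = {1-2(w=4) 2-5(w=3)}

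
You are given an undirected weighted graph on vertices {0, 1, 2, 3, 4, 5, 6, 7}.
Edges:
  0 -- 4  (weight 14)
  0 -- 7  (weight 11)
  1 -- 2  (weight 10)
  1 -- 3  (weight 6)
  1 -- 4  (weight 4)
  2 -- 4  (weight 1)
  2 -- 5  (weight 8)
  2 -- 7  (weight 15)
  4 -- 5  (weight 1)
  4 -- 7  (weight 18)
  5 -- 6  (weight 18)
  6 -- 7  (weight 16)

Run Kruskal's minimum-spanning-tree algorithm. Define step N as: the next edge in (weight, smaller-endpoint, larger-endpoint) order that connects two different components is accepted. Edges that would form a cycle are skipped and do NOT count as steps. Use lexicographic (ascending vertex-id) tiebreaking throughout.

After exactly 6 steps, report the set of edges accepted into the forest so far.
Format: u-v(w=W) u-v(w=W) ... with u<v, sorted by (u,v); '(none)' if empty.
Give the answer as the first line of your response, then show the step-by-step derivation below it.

0-4(w=14) 0-7(w=11) 1-3(w=6) 1-4(w=4) 2-4(w=1) 4-5(w=1)

step 1: add edge 2-4 (w=1); MST = {2-4(w=1)}
step 2: add edge 4-5 (w=1); MST = {2-4(w=1) 4-5(w=1)}
step 3: add edge 1-4 (w=4); MST = {1-4(w=4) 2-4(w=1) 4-5(w=1)}
step 4: add edge 1-3 (w=6); MST = {1-3(w=6) 1-4(w=4) 2-4(w=1) 4-5(w=1)}
step 5: add edge 0-7 (w=11); MST = {0-7(w=11) 1-3(w=6) 1-4(w=4) 2-4(w=1) 4-5(w=1)}
step 6: add edge 0-4 (w=14); MST = {0-4(w=14) 0-7(w=11) 1-3(w=6) 1-4(w=4) 2-4(w=1) 4-5(w=1)}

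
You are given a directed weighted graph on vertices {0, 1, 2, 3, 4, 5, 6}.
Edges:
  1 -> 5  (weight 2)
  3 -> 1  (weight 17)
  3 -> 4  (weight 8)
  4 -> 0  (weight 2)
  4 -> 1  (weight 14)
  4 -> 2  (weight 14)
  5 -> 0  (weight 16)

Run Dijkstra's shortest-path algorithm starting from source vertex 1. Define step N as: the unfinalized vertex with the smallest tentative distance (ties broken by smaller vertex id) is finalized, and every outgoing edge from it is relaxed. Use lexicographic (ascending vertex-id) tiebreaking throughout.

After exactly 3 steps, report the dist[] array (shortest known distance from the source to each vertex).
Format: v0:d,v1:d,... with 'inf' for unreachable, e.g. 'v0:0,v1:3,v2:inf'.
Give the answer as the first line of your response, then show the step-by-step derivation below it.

v0:18,v1:0,v2:inf,v3:inf,v4:inf,v5:2,v6:inf

step 1: dist = v0:inf,v1:0,v2:inf,v3:inf,v4:inf,v5:2,v6:inf
step 2: dist = v0:18,v1:0,v2:inf,v3:inf,v4:inf,v5:2,v6:inf
step 3: dist = v0:18,v1:0,v2:inf,v3:inf,v4:inf,v5:2,v6:inf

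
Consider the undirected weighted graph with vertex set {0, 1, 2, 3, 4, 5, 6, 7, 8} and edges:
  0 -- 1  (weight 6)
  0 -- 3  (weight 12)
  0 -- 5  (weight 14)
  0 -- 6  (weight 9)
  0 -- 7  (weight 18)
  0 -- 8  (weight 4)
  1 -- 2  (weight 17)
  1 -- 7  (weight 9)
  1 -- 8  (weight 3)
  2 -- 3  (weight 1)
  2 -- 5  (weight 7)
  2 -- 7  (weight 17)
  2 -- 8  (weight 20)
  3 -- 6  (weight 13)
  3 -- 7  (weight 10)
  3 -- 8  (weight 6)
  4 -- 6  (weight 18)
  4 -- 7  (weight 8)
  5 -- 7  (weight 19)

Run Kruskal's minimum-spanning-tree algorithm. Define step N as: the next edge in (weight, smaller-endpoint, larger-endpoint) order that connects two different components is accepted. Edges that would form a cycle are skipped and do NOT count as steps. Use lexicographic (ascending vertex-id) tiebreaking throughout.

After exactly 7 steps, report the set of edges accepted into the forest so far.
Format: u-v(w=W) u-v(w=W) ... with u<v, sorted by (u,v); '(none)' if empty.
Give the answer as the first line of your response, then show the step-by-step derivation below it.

0-6(w=9) 0-8(w=4) 1-8(w=3) 2-3(w=1) 2-5(w=7) 3-8(w=6) 4-7(w=8)

step 1: add edge 2-3 (w=1); MST = {2-3(w=1)}
step 2: add edge 1-8 (w=3); MST = {1-8(w=3) 2-3(w=1)}
step 3: add edge 0-8 (w=4); MST = {0-8(w=4) 1-8(w=3) 2-3(w=1)}
step 4: add edge 3-8 (w=6); MST = {0-8(w=4) 1-8(w=3) 2-3(w=1) 3-8(w=6)}
step 5: add edge 2-5 (w=7); MST = {0-8(w=4) 1-8(w=3) 2-3(w=1) 2-5(w=7) 3-8(w=6)}
step 6: add edge 4-7 (w=8); MST = {0-8(w=4) 1-8(w=3) 2-3(w=1) 2-5(w=7) 3-8(w=6) 4-7(w=8)}
step 7: add edge 0-6 (w=9); MST = {0-6(w=9) 0-8(w=4) 1-8(w=3) 2-3(w=1) 2-5(w=7) 3-8(w=6) 4-7(w=8)}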